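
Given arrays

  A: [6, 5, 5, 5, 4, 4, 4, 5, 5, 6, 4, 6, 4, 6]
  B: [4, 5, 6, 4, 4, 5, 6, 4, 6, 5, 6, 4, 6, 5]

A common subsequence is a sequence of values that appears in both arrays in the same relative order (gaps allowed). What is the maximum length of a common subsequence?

9

One common subsequence of length 9: 6 [1,3], 4 [6,4], 4 [7,5], 5 [9,6], 6 [10,7], 4 [11,8], 6 [12,11], 4 [13,12], 6 [14,13]. Since dp[14][14] = 9, nothing longer is possible.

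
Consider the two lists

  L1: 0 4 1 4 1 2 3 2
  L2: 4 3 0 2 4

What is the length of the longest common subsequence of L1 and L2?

Taking 4 (L1 #4, L2 #1), then 3 (L1 #7, L2 #2), then 2 (L1 #8, L2 #4) gives a common subsequence of length 3, and the DP table's final entry dp[8][5] is also 3, so no common subsequence is longer.

3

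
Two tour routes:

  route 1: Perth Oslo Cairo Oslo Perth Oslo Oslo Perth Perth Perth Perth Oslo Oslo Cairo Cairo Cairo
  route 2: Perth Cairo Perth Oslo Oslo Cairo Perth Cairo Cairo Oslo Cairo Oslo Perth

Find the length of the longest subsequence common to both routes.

9

Taking Perth at route 1[1]=route 2[1] → Cairo at route 1[3]=route 2[2] → Perth at route 1[5]=route 2[3] → Oslo at route 1[6]=route 2[4] → Oslo at route 1[7]=route 2[5] → Perth at route 1[11]=route 2[7] → Cairo at route 1[14]=route 2[8] → Cairo at route 1[15]=route 2[9] → Cairo at route 1[16]=route 2[11] gives a common subsequence of length 9. dp[16][13] = 9 confirms this is the maximum.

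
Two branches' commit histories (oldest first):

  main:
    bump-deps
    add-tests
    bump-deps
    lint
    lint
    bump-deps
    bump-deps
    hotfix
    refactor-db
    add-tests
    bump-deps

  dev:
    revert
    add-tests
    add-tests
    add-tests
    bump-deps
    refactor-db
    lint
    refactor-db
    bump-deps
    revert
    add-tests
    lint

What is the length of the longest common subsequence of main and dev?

5

One common subsequence of length 5: add-tests at main[2]=dev[4]; then bump-deps at main[3]=dev[5]; then lint at main[4]=dev[7]; then bump-deps at main[6]=dev[9]; then add-tests at main[10]=dev[11]. Since dp[11][12] = 5, nothing longer is possible.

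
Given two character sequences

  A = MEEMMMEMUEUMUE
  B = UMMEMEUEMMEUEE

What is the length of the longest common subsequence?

Pick M at A[1]=B[5] → E at A[2]=B[6] → E at A[3]=B[8] → M at A[5]=B[9] → M at A[6]=B[10] → E at A[7]=B[11] → U at A[9]=B[12] → E at A[10]=B[13] → E at A[14]=B[14]; all 9 characters appear in both, in order. Since dp[14][14] = 9, nothing longer is possible.

9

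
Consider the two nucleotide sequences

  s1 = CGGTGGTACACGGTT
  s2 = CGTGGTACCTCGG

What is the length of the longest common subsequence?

Match C (s1 #1, s2 #1); then G (s1 #3, s2 #2); then T (s1 #4, s2 #3); then G (s1 #5, s2 #4); then G (s1 #6, s2 #5); then T (s1 #7, s2 #6); then A (s1 #8, s2 #7); then C (s1 #9, s2 #9); then C (s1 #11, s2 #11); then G (s1 #12, s2 #12); then G (s1 #13, s2 #13) — 11 bases in the same relative order in both. The LCS DP gives dp[15][13] = 11, so this is optimal.

11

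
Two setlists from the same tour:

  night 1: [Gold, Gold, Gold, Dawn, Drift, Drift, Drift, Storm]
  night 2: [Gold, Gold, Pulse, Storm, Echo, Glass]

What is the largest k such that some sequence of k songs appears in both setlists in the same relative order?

Taking Gold [1,1], Gold [2,2], Storm [8,4] gives a common subsequence of length 3. Since dp[8][6] = 3, nothing longer is possible.

3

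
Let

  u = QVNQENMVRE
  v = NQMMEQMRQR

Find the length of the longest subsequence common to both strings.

5

Taking N [3,1] → Q [4,2] → E [5,5] → M [7,7] → R [9,10] gives a common subsequence of length 5. Since dp[10][10] = 5, nothing longer is possible.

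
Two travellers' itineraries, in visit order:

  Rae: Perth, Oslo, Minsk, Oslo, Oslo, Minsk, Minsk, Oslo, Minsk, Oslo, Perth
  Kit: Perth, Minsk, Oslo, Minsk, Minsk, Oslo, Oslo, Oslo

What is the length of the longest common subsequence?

Taking Perth (Rae #1, Kit #1) → Minsk (Rae #3, Kit #2) → Oslo (Rae #5, Kit #3) → Minsk (Rae #6, Kit #4) → Minsk (Rae #7, Kit #5) → Oslo (Rae #8, Kit #7) → Oslo (Rae #10, Kit #8) gives a common subsequence of length 7. dp[11][8] = 7 confirms this is the maximum.

7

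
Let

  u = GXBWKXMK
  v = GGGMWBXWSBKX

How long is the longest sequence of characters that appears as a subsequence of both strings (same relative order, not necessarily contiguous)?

Match G at u[1]=v[3], then X at u[2]=v[7], then B at u[3]=v[10], then K at u[5]=v[11], then X at u[6]=v[12] — 5 characters in the same relative order in both, and the DP table's final entry dp[8][12] is also 5, so no common subsequence is longer.

5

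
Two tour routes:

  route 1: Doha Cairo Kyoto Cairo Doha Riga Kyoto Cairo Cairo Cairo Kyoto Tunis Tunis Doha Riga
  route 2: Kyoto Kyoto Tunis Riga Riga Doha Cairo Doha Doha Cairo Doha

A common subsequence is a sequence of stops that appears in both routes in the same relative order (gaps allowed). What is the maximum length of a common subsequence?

Pick Doha [1,6], then Cairo [2,7], then Doha [5,9], then Cairo [10,10], then Doha [14,11]; all 5 stops appear in both, in order. Since dp[15][11] = 5, nothing longer is possible.

5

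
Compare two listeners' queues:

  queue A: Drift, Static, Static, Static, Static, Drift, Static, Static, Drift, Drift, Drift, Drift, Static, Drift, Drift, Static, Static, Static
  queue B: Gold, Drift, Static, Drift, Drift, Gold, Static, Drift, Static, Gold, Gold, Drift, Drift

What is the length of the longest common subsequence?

Pick Drift (queue A #1, queue B #2), Static (queue A #2, queue B #3), Drift (queue A #6, queue B #5), Static (queue A #8, queue B #7), Drift (queue A #12, queue B #8), Static (queue A #13, queue B #9), Drift (queue A #14, queue B #12), Drift (queue A #15, queue B #13); all 8 songs appear in both, in order. The LCS DP gives dp[18][13] = 8, so this is optimal.

8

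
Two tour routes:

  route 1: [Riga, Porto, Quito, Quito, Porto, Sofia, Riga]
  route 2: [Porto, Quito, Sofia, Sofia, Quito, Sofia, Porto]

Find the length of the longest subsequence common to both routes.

Pick Porto at route 1[2]=route 2[1], then Quito at route 1[3]=route 2[2], then Quito at route 1[4]=route 2[5], then Porto at route 1[5]=route 2[7]; all 4 stops appear in both, in order, and the DP table's final entry dp[7][7] is also 4, so no common subsequence is longer.

4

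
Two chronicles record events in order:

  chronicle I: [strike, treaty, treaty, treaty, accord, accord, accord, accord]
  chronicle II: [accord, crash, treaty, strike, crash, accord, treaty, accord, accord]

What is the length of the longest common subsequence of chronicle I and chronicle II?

Taking strike (chronicle I #1, chronicle II #4), treaty (chronicle I #4, chronicle II #7), accord (chronicle I #7, chronicle II #8), accord (chronicle I #8, chronicle II #9) gives a common subsequence of length 4. The LCS DP gives dp[8][9] = 4, so this is optimal.

4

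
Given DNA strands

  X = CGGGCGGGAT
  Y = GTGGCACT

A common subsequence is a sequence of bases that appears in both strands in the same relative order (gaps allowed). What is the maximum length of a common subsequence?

6

Pick G at X[2]=Y[1], G at X[3]=Y[3], G at X[4]=Y[4], C at X[5]=Y[5], A at X[9]=Y[6], T at X[10]=Y[8]; all 6 bases appear in both, in order. dp[10][8] = 6 confirms this is the maximum.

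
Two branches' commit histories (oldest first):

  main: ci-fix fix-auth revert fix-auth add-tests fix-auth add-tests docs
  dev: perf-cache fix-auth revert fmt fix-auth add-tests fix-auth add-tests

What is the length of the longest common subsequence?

Taking fix-auth (main #2, dev #2), then revert (main #3, dev #3), then fix-auth (main #4, dev #5), then add-tests (main #5, dev #6), then fix-auth (main #6, dev #7), then add-tests (main #7, dev #8) gives a common subsequence of length 6. dp[8][8] = 6 confirms this is the maximum.

6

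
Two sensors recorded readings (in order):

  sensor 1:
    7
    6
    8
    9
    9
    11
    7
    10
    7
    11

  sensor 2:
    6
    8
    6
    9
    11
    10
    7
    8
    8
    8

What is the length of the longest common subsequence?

6

Taking 6 at sensor 1[2]=sensor 2[1]; then 8 at sensor 1[3]=sensor 2[2]; then 9 at sensor 1[5]=sensor 2[4]; then 11 at sensor 1[6]=sensor 2[5]; then 10 at sensor 1[8]=sensor 2[6]; then 7 at sensor 1[9]=sensor 2[7] gives a common subsequence of length 6, and the DP table's final entry dp[10][10] is also 6, so no common subsequence is longer.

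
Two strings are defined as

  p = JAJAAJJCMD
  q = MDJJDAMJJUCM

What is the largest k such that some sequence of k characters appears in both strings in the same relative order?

7

Let dp[i][j] be the LCS length of the first i characters of p and the first j characters of q. dp[i][j] = dp[i-1][j-1]+1 when the i-th and j-th characters match, else max(dp[i-1][j], dp[i][j-1]).
    ·  M  D  J  J  D  A  M  J  J  U  C  M
 ·  0  0  0  0  0  0  0  0  0  0  0  0  0
 J  0  0  0  1  1  1  1  1  1  1  1  1  1
 A  0  0  0  1  1  1  2  2  2  2  2  2  2
 J  0  0  0  1  2  2  2  2  3  3  3  3  3
 A  0  0  0  1  2  2  3  3  3  3  3  3  3
 A  0  0  0  1  2  2  3  3  3  3  3  3  3
 J  0  0  0  1  2  2  3  3  4  4  4  4  4
 J  0  0  0  1  2  2  3  3  4  5  5  5  5
 C  0  0  0  1  2  2  3  3  4  5  5  6  6
 M  0  1  1  1  2  2  3  4  4  5  5  6  7
 D  0  1  2  2  2  3  3  4  4  5  5  6  7
dp[10][12] = 7. One LCS (by backtracking along matches): JJAJJCM.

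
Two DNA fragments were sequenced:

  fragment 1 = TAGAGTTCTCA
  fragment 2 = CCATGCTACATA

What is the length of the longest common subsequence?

One common subsequence of length 6: T at fragment 1[1]=fragment 2[4], G at fragment 1[3]=fragment 2[5], A at fragment 1[4]=fragment 2[8], C at fragment 1[8]=fragment 2[9], T at fragment 1[9]=fragment 2[11], A at fragment 1[11]=fragment 2[12]. dp[11][12] = 6 confirms this is the maximum.

6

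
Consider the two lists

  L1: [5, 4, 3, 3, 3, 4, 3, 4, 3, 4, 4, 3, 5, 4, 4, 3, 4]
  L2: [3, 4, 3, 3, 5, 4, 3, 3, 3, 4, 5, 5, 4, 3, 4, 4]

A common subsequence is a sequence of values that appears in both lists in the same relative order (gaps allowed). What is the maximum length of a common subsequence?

Match 4 [2,2]; then 3 [3,3]; then 3 [4,4]; then 3 [5,7]; then 3 [7,8]; then 3 [9,9]; then 4 [10,10]; then 4 [11,13]; then 3 [12,14]; then 4 [15,15]; then 4 [17,16] — 11 values in the same relative order in both. Since dp[17][16] = 11, nothing longer is possible.

11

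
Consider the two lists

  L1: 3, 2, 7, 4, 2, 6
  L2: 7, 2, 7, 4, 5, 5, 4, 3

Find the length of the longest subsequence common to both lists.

3

Let dp[i][j] be the LCS length of the first i values of L1 and the first j values of L2. dp[i][j] = dp[i-1][j-1]+1 when the i-th and j-th values match, else max(dp[i-1][j], dp[i][j-1]).
    ·  7  2  7  4  5  5  4  3
 ·  0  0  0  0  0  0  0  0  0
 3  0  0  0  0  0  0  0  0  1
 2  0  0  1  1  1  1  1  1  1
 7  0  1  1  2  2  2  2  2  2
 4  0  1  1  2  3  3  3  3  3
 2  0  1  2  2  3  3  3  3  3
 6  0  1  2  2  3  3  3  3  3
dp[6][8] = 3. One LCS (by backtracking along matches): 2, 7, 4.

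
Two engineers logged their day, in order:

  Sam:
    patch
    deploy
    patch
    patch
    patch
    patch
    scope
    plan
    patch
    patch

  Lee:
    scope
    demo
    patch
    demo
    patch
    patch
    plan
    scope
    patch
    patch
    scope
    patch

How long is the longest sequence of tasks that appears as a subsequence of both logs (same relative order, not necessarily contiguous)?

Match patch [1,3], patch [3,5], patch [4,6], patch [5,9], patch [6,10], scope [7,11], patch [10,12] — 7 tasks in the same relative order in both. dp[10][12] = 7 confirms this is the maximum.

7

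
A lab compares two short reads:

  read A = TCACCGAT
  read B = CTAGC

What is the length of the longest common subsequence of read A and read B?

One common subsequence of length 3: T [1,2]; then A [3,3]; then C [5,5]. The LCS DP gives dp[8][5] = 3, so this is optimal.

3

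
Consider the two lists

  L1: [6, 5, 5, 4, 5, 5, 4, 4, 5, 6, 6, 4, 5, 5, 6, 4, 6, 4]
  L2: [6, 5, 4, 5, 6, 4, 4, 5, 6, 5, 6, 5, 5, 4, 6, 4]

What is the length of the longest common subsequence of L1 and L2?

14

Pick 6 [1,1], 5 [3,2], 4 [4,3], 5 [5,4], 4 [7,6], 4 [8,7], 5 [9,8], 6 [10,9], 6 [11,11], 5 [13,12], 5 [14,13], 4 [16,14], 6 [17,15], 4 [18,16]; all 14 values appear in both, in order, and the DP table's final entry dp[18][16] is also 14, so no common subsequence is longer.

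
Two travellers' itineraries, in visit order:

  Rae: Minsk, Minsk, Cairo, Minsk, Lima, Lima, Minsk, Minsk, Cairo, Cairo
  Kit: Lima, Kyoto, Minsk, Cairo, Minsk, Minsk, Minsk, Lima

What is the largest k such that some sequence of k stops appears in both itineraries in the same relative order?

One common subsequence of length 5: Minsk [2,3]; then Cairo [3,4]; then Minsk [4,5]; then Minsk [7,6]; then Minsk [8,7]. Since dp[10][8] = 5, nothing longer is possible.

5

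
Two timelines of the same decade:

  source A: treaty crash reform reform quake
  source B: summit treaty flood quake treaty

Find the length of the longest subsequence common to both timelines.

Taking treaty at source A[1]=source B[2], then quake at source A[5]=source B[4] gives a common subsequence of length 2. dp[5][5] = 2 confirms this is the maximum.

2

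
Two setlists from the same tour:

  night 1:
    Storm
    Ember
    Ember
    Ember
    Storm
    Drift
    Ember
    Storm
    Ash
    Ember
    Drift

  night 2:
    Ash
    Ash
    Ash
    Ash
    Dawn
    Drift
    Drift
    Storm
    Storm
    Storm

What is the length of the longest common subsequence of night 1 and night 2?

3

Pick Storm [1,8], then Storm [5,9], then Storm [8,10]; all 3 songs appear in both, in order. dp[11][10] = 3 confirms this is the maximum.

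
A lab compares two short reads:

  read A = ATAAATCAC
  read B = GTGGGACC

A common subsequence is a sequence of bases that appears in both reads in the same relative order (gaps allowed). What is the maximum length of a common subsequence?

4

Taking T (read A #2, read B #2); then A (read A #5, read B #6); then C (read A #7, read B #7); then C (read A #9, read B #8) gives a common subsequence of length 4. Since dp[9][8] = 4, nothing longer is possible.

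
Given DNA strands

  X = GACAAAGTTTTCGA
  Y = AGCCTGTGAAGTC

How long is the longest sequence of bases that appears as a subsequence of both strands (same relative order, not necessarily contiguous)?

7

Match G (X #1, Y #2); then C (X #3, Y #4); then A (X #5, Y #9); then A (X #6, Y #10); then G (X #7, Y #11); then T (X #11, Y #12); then C (X #12, Y #13) — 7 bases in the same relative order in both. dp[14][13] = 7 confirms this is the maximum.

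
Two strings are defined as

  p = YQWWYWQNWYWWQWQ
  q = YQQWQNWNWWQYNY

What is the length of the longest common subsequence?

Taking Y (p #1, q #1); then Q (p #2, q #3); then W (p #6, q #4); then Q (p #7, q #5); then N (p #8, q #6); then W (p #9, q #7); then W (p #11, q #9); then W (p #12, q #10); then Q (p #13, q #11) gives a common subsequence of length 9. dp[15][14] = 9 confirms this is the maximum.

9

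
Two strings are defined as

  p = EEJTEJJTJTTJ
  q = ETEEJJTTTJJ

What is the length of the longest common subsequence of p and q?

9

Pick E [1,1] → E [2,3] → E [5,4] → J [6,5] → J [7,6] → T [8,7] → T [10,8] → T [11,9] → J [12,11]; all 9 characters appear in both, in order. Since dp[12][11] = 9, nothing longer is possible.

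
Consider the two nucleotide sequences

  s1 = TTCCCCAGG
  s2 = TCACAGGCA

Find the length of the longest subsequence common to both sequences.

Pick T at s1[2]=s2[1]; then C at s1[3]=s2[2]; then C at s1[6]=s2[4]; then A at s1[7]=s2[5]; then G at s1[8]=s2[6]; then G at s1[9]=s2[7]; all 6 bases appear in both, in order. The LCS DP gives dp[9][9] = 6, so this is optimal.

6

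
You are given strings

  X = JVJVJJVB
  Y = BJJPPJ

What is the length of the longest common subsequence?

3

Match J [1,2] → J [3,3] → J [6,6] — 3 characters in the same relative order in both. dp[8][6] = 3 confirms this is the maximum.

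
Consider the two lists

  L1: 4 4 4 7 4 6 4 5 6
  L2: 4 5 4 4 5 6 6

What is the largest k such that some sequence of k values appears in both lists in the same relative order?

5

One common subsequence of length 5: 4 at L1[1]=L2[1], then 4 at L1[2]=L2[3], then 4 at L1[3]=L2[4], then 6 at L1[6]=L2[6], then 6 at L1[9]=L2[7], and the DP table's final entry dp[9][7] is also 5, so no common subsequence is longer.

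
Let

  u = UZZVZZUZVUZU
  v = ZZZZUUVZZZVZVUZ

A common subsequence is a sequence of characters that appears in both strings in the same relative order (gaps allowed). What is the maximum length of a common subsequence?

Match Z [2,3], then Z [3,4], then V [4,7], then Z [5,9], then Z [6,10], then Z [8,12], then V [9,13], then U [10,14], then Z [11,15] — 9 characters in the same relative order in both. The LCS DP gives dp[12][15] = 9, so this is optimal.

9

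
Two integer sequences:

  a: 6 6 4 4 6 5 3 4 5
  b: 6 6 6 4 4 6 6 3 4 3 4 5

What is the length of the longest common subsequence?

8

Match 6 at a[1]=b[2]; then 6 at a[2]=b[3]; then 4 at a[3]=b[4]; then 4 at a[4]=b[5]; then 6 at a[5]=b[7]; then 3 at a[7]=b[10]; then 4 at a[8]=b[11]; then 5 at a[9]=b[12] — 8 values in the same relative order in both, and the DP table's final entry dp[9][12] is also 8, so no common subsequence is longer.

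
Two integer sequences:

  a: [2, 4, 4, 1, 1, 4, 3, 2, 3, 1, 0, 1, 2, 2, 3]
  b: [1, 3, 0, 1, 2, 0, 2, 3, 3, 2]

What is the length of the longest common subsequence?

7

Let dp[i][j] be the LCS length of the first i values of a and the first j values of b. dp[i][j] = dp[i-1][j-1]+1 when the i-th and j-th values match, else max(dp[i-1][j], dp[i][j-1]).
    ·  1  3  0  1  2  0  2  3  3  2
 ·  0  0  0  0  0  0  0  0  0  0  0
 2  0  0  0  0  0  1  1  1  1  1  1
 4  0  0  0  0  0  1  1  1  1  1  1
 4  0  0  0  0  0  1  1  1  1  1  1
 1  0  1  1  1  1  1  1  1  1  1  1
 1  0  1  1  1  2  2  2  2  2  2  2
 4  0  1  1  1  2  2  2  2  2  2  2
 3  0  1  2  2  2  2  2  2  3  3  3
 2  0  1  2  2  2  3  3  3  3  3  4
 3  0  1  2  2  2  3  3  3  4  4  4
 1  0  1  2  2  3  3  3  3  4  4  4
 0  0  1  2  3  3  3  4  4  4  4  4
 1  0  1  2  3  4  4  4  4  4  4  4
 2  0  1  2  3  4  5  5  5  5  5  5
 2  0  1  2  3  4  5  5  6  6  6  6
 3  0  1  2  3  4  5  5  6  7  7  7
dp[15][10] = 7. One LCS (by backtracking along matches): 1, 3, 0, 1, 2, 2, 3.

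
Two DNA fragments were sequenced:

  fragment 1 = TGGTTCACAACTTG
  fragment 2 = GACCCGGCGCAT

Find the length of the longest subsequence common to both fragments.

6

One common subsequence of length 6: G at fragment 1[2]=fragment 2[6], G at fragment 1[3]=fragment 2[7], C at fragment 1[6]=fragment 2[8], C at fragment 1[8]=fragment 2[10], A at fragment 1[10]=fragment 2[11], T at fragment 1[13]=fragment 2[12]. dp[14][12] = 6 confirms this is the maximum.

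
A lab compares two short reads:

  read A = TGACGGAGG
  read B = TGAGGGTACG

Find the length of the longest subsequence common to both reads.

7

Let dp[i][j] be the LCS length of the first i bases of read A and the first j bases of read B. dp[i][j] = dp[i-1][j-1]+1 when the i-th and j-th bases match, else max(dp[i-1][j], dp[i][j-1]).
    ·  T  G  A  G  G  G  T  A  C  G
 ·  0  0  0  0  0  0  0  0  0  0  0
 T  0  1  1  1  1  1  1  1  1  1  1
 G  0  1  2  2  2  2  2  2  2  2  2
 A  0  1  2  3  3  3  3  3  3  3  3
 C  0  1  2  3  3  3  3  3  3  4  4
 G  0  1  2  3  4  4  4  4  4  4  5
 G  0  1  2  3  4  5  5  5  5  5  5
 A  0  1  2  3  4  5  5  5  6  6  6
 G  0  1  2  3  4  5  6  6  6  6  7
 G  0  1  2  3  4  5  6  6  6  6  7
dp[9][10] = 7. One LCS (by backtracking along matches): TGAGGAG.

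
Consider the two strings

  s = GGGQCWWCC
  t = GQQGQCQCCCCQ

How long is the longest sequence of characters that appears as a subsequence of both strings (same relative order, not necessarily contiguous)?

6

Taking G at s[1]=t[1]; then G at s[2]=t[4]; then Q at s[4]=t[7]; then C at s[5]=t[9]; then C at s[8]=t[10]; then C at s[9]=t[11] gives a common subsequence of length 6, and the DP table's final entry dp[9][12] is also 6, so no common subsequence is longer.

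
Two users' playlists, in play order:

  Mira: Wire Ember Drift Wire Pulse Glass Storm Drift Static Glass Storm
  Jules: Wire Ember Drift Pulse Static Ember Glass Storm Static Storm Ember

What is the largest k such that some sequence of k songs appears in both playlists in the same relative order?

Taking Wire [1,1] → Ember [2,2] → Drift [3,3] → Pulse [5,4] → Glass [6,7] → Storm [7,8] → Static [9,9] → Storm [11,10] gives a common subsequence of length 8. dp[11][11] = 8 confirms this is the maximum.

8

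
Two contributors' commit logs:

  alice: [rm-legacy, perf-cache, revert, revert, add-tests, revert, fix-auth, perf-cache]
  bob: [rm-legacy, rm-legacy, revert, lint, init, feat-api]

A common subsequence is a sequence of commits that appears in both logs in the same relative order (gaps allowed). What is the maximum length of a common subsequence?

2

Pick rm-legacy [1,2] → revert [3,3]; all 2 commits appear in both, in order. Since dp[8][6] = 2, nothing longer is possible.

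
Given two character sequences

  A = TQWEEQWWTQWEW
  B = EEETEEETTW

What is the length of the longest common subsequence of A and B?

Taking T (A #1, B #4), E (A #4, B #6), E (A #5, B #7), T (A #9, B #9), W (A #13, B #10) gives a common subsequence of length 5. The LCS DP gives dp[13][10] = 5, so this is optimal.

5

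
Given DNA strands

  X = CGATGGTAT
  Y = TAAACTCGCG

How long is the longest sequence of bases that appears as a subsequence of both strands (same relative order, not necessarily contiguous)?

4

Match C (X #1, Y #5); then T (X #4, Y #6); then G (X #5, Y #8); then G (X #6, Y #10) — 4 bases in the same relative order in both. The LCS DP gives dp[9][10] = 4, so this is optimal.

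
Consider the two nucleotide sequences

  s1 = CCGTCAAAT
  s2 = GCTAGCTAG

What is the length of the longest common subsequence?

Let dp[i][j] be the LCS length of the first i bases of s1 and the first j bases of s2. dp[i][j] = dp[i-1][j-1]+1 when the i-th and j-th bases match, else max(dp[i-1][j], dp[i][j-1]).
    ·  G  C  T  A  G  C  T  A  G
 ·  0  0  0  0  0  0  0  0  0  0
 C  0  0  1  1  1  1  1  1  1  1
 C  0  0  1  1  1  1  2  2  2  2
 G  0  1  1  1  1  2  2  2  2  3
 T  0  1  1  2  2  2  2  3  3  3
 C  0  1  2  2  2  2  3  3  3  3
 A  0  1  2  2  3  3  3  3  4  4
 A  0  1  2  2  3  3  3  3  4  4
 A  0  1  2  2  3  3  3  3  4  4
 T  0  1  2  3  3  3  3  4  4  4
dp[9][9] = 4. One LCS (by backtracking along matches): CCTA.

4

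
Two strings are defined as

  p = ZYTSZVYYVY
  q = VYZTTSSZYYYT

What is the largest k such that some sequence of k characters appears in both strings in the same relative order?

7

Match Z [1,3], T [3,5], S [4,7], Z [5,8], Y [7,9], Y [8,10], Y [10,11] — 7 characters in the same relative order in both. The LCS DP gives dp[10][12] = 7, so this is optimal.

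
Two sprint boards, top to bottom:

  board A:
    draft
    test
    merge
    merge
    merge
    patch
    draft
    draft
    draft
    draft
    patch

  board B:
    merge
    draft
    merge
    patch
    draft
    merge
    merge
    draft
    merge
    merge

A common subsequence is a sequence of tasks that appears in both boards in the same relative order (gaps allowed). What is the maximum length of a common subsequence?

Pick draft [1,2], then merge [3,3], then merge [4,6], then merge [5,7], then draft [7,8]; all 5 tasks appear in both, in order, and the DP table's final entry dp[11][10] is also 5, so no common subsequence is longer.

5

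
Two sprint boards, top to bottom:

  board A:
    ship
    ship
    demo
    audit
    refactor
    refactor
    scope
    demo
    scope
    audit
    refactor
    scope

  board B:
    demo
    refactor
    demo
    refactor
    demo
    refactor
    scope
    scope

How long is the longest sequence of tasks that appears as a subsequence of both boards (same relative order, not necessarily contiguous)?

6

Taking demo (board A #3, board B #1), refactor (board A #5, board B #2), refactor (board A #6, board B #4), demo (board A #8, board B #5), scope (board A #9, board B #7), scope (board A #12, board B #8) gives a common subsequence of length 6, and the DP table's final entry dp[12][8] is also 6, so no common subsequence is longer.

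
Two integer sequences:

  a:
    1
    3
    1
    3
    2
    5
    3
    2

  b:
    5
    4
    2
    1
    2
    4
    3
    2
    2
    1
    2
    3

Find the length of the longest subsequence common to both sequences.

Let dp[i][j] be the LCS length of the first i values of a and the first j values of b. dp[i][j] = dp[i-1][j-1]+1 when the i-th and j-th values match, else max(dp[i-1][j], dp[i][j-1]).
    ·  5  4  2  1  2  4  3  2  2  1  2  3
 ·  0  0  0  0  0  0  0  0  0  0  0  0  0
 1  0  0  0  0  1  1  1  1  1  1  1  1  1
 3  0  0  0  0  1  1  1  2  2  2  2  2  2
 1  0  0  0  0  1  1  1  2  2  2  3  3  3
 3  0  0  0  0  1  1  1  2  2  2  3  3  4
 2  0  0  0  1  1  2  2  2  3  3  3  4  4
 5  0  1  1  1  1  2  2  2  3  3  3  4  4
 3  0  1  1  1  1  2  2  3  3  3  3  4  5
 2  0  1  1  2  2  2  2  3  4  4  4  4  5
dp[8][12] = 5. One LCS (by backtracking along matches): 1, 3, 1, 2, 3.

5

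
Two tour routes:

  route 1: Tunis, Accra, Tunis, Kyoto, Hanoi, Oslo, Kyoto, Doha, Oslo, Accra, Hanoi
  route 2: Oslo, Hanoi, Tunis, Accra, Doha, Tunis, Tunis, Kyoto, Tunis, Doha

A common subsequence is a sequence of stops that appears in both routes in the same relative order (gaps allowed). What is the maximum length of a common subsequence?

One common subsequence of length 5: Tunis (route 1 #1, route 2 #3), then Accra (route 1 #2, route 2 #4), then Tunis (route 1 #3, route 2 #7), then Kyoto (route 1 #4, route 2 #8), then Doha (route 1 #8, route 2 #10), and the DP table's final entry dp[11][10] is also 5, so no common subsequence is longer.

5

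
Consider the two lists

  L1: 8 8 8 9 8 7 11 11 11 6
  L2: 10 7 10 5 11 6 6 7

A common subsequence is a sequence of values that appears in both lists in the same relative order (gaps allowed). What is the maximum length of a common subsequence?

Let dp[i][j] be the LCS length of the first i values of L1 and the first j values of L2. dp[i][j] = dp[i-1][j-1]+1 when the i-th and j-th values match, else max(dp[i-1][j], dp[i][j-1]).
    · 10  7 10  5 11  6  6  7
 ·  0  0  0  0  0  0  0  0  0
 8  0  0  0  0  0  0  0  0  0
 8  0  0  0  0  0  0  0  0  0
 8  0  0  0  0  0  0  0  0  0
 9  0  0  0  0  0  0  0  0  0
 8  0  0  0  0  0  0  0  0  0
 7  0  0  1  1  1  1  1  1  1
11  0  0  1  1  1  2  2  2  2
11  0  0  1  1  1  2  2  2  2
11  0  0  1  1  1  2  2  2  2
 6  0  0  1  1  1  2  3  3  3
dp[10][8] = 3. One LCS (by backtracking along matches): 7, 11, 6.

3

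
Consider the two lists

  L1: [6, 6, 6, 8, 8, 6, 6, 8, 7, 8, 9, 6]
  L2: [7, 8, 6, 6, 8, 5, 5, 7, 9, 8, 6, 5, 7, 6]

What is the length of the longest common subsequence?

Match 6 (L1 #2, L2 #3); then 6 (L1 #3, L2 #4); then 8 (L1 #4, L2 #5); then 8 (L1 #5, L2 #10); then 6 (L1 #6, L2 #11); then 7 (L1 #9, L2 #13); then 6 (L1 #12, L2 #14) — 7 values in the same relative order in both, and the DP table's final entry dp[12][14] is also 7, so no common subsequence is longer.

7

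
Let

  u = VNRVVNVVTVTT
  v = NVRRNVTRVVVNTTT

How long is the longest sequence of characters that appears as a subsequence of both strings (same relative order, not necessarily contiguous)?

9

Match V (u #1, v #2) → N (u #2, v #5) → R (u #3, v #8) → V (u #4, v #10) → V (u #5, v #11) → N (u #6, v #12) → T (u #9, v #13) → T (u #11, v #14) → T (u #12, v #15) — 9 characters in the same relative order in both. The LCS DP gives dp[12][15] = 9, so this is optimal.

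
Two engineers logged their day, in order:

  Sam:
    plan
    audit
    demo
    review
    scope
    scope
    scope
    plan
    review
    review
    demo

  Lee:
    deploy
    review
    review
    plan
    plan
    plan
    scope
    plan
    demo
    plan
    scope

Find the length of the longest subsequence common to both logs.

Match plan (Sam #1, Lee #6), then scope (Sam #7, Lee #7), then plan (Sam #8, Lee #8), then demo (Sam #11, Lee #9) — 4 tasks in the same relative order in both. dp[11][11] = 4 confirms this is the maximum.

4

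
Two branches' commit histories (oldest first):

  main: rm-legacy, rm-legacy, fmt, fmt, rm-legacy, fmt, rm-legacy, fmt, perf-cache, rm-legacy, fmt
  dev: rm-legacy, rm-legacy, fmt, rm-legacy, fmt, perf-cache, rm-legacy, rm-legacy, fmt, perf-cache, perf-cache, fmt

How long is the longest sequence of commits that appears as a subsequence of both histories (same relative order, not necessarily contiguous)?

Pick rm-legacy at main[1]=dev[1], rm-legacy at main[2]=dev[2], fmt at main[3]=dev[3], fmt at main[4]=dev[5], rm-legacy at main[5]=dev[7], rm-legacy at main[7]=dev[8], fmt at main[8]=dev[9], perf-cache at main[9]=dev[11], fmt at main[11]=dev[12]; all 9 commits appear in both, in order. The LCS DP gives dp[11][12] = 9, so this is optimal.

9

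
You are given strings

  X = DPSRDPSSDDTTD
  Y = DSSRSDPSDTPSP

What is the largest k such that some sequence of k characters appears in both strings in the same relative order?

8

Pick D at X[1]=Y[1], then S at X[3]=Y[3], then R at X[4]=Y[4], then D at X[5]=Y[6], then P at X[6]=Y[7], then S at X[8]=Y[8], then D at X[10]=Y[9], then T at X[11]=Y[10]; all 8 characters appear in both, in order. The LCS DP gives dp[13][13] = 8, so this is optimal.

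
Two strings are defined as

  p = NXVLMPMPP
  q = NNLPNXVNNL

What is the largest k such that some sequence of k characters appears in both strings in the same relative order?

Pick N [1,5] → X [2,6] → V [3,7] → L [4,10]; all 4 characters appear in both, in order. Since dp[9][10] = 4, nothing longer is possible.

4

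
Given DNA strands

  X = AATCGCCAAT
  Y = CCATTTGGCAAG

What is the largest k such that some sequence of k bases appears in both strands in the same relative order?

6

Let dp[i][j] be the LCS length of the first i bases of X and the first j bases of Y. dp[i][j] = dp[i-1][j-1]+1 when the i-th and j-th bases match, else max(dp[i-1][j], dp[i][j-1]).
    ·  C  C  A  T  T  T  G  G  C  A  A  G
 ·  0  0  0  0  0  0  0  0  0  0  0  0  0
 A  0  0  0  1  1  1  1  1  1  1  1  1  1
 A  0  0  0  1  1  1  1  1  1  1  2  2  2
 T  0  0  0  1  2  2  2  2  2  2  2  2  2
 C  0  1  1  1  2  2  2  2  2  3  3  3  3
 G  0  1  1  1  2  2  2  3  3  3  3  3  4
 C  0  1  2  2  2  2  2  3  3  4  4  4  4
 C  0  1  2  2  2  2  2  3  3  4  4  4  4
 A  0  1  2  3  3  3  3  3  3  4  5  5  5
 A  0  1  2  3  3  3  3  3  3  4  5  6  6
 T  0  1  2  3  4  4  4  4  4  4  5  6  6
dp[10][12] = 6. One LCS (by backtracking along matches): ATGCAA.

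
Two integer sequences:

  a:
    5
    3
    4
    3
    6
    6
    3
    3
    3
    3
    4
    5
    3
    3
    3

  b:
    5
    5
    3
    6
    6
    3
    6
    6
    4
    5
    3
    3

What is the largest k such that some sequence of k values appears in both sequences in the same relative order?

Pick 5 [1,2], then 3 [2,3], then 3 [4,6], then 6 [5,7], then 6 [6,8], then 4 [11,9], then 5 [12,10], then 3 [14,11], then 3 [15,12]; all 9 values appear in both, in order, and the DP table's final entry dp[15][12] is also 9, so no common subsequence is longer.

9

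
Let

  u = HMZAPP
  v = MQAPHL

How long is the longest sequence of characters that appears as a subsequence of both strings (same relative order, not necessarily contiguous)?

3

Let dp[i][j] be the LCS length of the first i characters of u and the first j characters of v. dp[i][j] = dp[i-1][j-1]+1 when the i-th and j-th characters match, else max(dp[i-1][j], dp[i][j-1]).
    ·  M  Q  A  P  H  L
 ·  0  0  0  0  0  0  0
 H  0  0  0  0  0  1  1
 M  0  1  1  1  1  1  1
 Z  0  1  1  1  1  1  1
 A  0  1  1  2  2  2  2
 P  0  1  1  2  3  3  3
 P  0  1  1  2  3  3  3
dp[6][6] = 3. One LCS (by backtracking along matches): MAP.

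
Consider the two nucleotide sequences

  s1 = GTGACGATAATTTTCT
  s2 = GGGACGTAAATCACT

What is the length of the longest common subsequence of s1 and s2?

11

Pick G at s1[1]=s2[2] → G at s1[3]=s2[3] → A at s1[4]=s2[4] → C at s1[5]=s2[5] → G at s1[6]=s2[6] → A at s1[7]=s2[8] → A at s1[9]=s2[9] → A at s1[10]=s2[10] → T at s1[11]=s2[11] → C at s1[15]=s2[14] → T at s1[16]=s2[15]; all 11 bases appear in both, in order. dp[16][15] = 11 confirms this is the maximum.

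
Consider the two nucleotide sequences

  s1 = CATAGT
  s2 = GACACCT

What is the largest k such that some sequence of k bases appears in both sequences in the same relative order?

One common subsequence of length 3: C at s1[1]=s2[3] → A at s1[2]=s2[4] → T at s1[6]=s2[7]. The LCS DP gives dp[6][7] = 3, so this is optimal.

3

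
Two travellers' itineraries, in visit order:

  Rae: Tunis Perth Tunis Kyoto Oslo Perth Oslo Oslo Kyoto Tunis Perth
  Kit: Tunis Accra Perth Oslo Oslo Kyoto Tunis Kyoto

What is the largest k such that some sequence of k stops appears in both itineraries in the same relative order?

Match Tunis [1,1] → Perth [6,3] → Oslo [7,4] → Oslo [8,5] → Kyoto [9,6] → Tunis [10,7] — 6 stops in the same relative order in both. dp[11][8] = 6 confirms this is the maximum.

6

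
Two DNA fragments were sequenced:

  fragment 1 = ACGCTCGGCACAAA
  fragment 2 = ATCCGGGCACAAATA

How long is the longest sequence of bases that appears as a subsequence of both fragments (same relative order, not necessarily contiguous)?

Pick A [1,1], then C [2,4], then G [3,5], then G [7,6], then G [8,7], then C [9,8], then A [10,9], then C [11,10], then A [12,12], then A [13,13], then A [14,15]; all 11 bases appear in both, in order. The LCS DP gives dp[14][15] = 11, so this is optimal.

11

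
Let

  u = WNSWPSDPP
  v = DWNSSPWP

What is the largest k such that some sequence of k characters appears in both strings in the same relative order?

6

Taking W at u[1]=v[2]; then N at u[2]=v[3]; then S at u[3]=v[4]; then S at u[6]=v[5]; then P at u[8]=v[6]; then P at u[9]=v[8] gives a common subsequence of length 6. Since dp[9][8] = 6, nothing longer is possible.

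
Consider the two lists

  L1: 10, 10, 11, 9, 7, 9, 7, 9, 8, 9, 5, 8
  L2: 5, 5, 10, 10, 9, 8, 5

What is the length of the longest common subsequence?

Match 10 at L1[1]=L2[3] → 10 at L1[2]=L2[4] → 9 at L1[8]=L2[5] → 8 at L1[9]=L2[6] → 5 at L1[11]=L2[7] — 5 values in the same relative order in both. Since dp[12][7] = 5, nothing longer is possible.

5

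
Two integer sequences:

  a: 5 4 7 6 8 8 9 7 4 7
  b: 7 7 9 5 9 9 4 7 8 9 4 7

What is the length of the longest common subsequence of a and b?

Pick 5 [1,4], then 4 [2,7], then 7 [3,8], then 8 [6,9], then 9 [7,10], then 4 [9,11], then 7 [10,12]; all 7 values appear in both, in order. The LCS DP gives dp[10][12] = 7, so this is optimal.

7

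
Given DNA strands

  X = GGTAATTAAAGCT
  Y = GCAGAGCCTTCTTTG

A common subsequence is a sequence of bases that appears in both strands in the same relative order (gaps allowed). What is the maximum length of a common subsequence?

7

One common subsequence of length 7: G (X #1, Y #1); then G (X #2, Y #4); then A (X #4, Y #5); then T (X #6, Y #9); then T (X #7, Y #10); then C (X #12, Y #11); then T (X #13, Y #14). Since dp[13][15] = 7, nothing longer is possible.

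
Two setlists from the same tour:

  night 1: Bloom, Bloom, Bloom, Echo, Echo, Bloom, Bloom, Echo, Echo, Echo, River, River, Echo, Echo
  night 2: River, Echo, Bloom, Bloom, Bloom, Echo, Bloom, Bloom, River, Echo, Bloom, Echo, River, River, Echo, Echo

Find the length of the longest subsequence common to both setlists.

Match Bloom at night 1[1]=night 2[3] → Bloom at night 1[2]=night 2[4] → Bloom at night 1[3]=night 2[5] → Echo at night 1[5]=night 2[6] → Bloom at night 1[6]=night 2[7] → Bloom at night 1[7]=night 2[8] → Echo at night 1[8]=night 2[10] → Echo at night 1[10]=night 2[12] → River at night 1[11]=night 2[13] → River at night 1[12]=night 2[14] → Echo at night 1[13]=night 2[15] → Echo at night 1[14]=night 2[16] — 12 songs in the same relative order in both. dp[14][16] = 12 confirms this is the maximum.

12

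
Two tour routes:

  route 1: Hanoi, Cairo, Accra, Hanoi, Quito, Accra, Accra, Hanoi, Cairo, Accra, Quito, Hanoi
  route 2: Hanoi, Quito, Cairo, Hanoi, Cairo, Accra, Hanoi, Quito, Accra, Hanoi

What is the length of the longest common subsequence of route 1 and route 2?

7

Pick Hanoi (route 1 #1, route 2 #4); then Cairo (route 1 #2, route 2 #5); then Accra (route 1 #3, route 2 #6); then Hanoi (route 1 #4, route 2 #7); then Quito (route 1 #5, route 2 #8); then Accra (route 1 #10, route 2 #9); then Hanoi (route 1 #12, route 2 #10); all 7 stops appear in both, in order. dp[12][10] = 7 confirms this is the maximum.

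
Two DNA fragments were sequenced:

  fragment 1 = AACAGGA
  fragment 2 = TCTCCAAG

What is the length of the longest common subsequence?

3

Taking A [2,6], then A [4,7], then G [6,8] gives a common subsequence of length 3, and the DP table's final entry dp[7][8] is also 3, so no common subsequence is longer.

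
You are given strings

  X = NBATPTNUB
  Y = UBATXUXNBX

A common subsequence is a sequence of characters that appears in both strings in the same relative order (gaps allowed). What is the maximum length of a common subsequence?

Let dp[i][j] be the LCS length of the first i characters of X and the first j characters of Y. dp[i][j] = dp[i-1][j-1]+1 when the i-th and j-th characters match, else max(dp[i-1][j], dp[i][j-1]).
    ·  U  B  A  T  X  U  X  N  B  X
 ·  0  0  0  0  0  0  0  0  0  0  0
 N  0  0  0  0  0  0  0  0  1  1  1
 B  0  0  1  1  1  1  1  1  1  2  2
 A  0  0  1  2  2  2  2  2  2  2  2
 T  0  0  1  2  3  3  3  3  3  3  3
 P  0  0  1  2  3  3  3  3  3  3  3
 T  0  0  1  2  3  3  3  3  3  3  3
 N  0  0  1  2  3  3  3  3  4  4  4
 U  0  1  1  2  3  3  4  4  4  4  4
 B  0  1  2  2  3  3  4  4  4  5  5
dp[9][10] = 5. One LCS (by backtracking along matches): BATNB.

5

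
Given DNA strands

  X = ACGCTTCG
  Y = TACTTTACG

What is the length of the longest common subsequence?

6

Let dp[i][j] be the LCS length of the first i bases of X and the first j bases of Y. dp[i][j] = dp[i-1][j-1]+1 when the i-th and j-th bases match, else max(dp[i-1][j], dp[i][j-1]).
    ·  T  A  C  T  T  T  A  C  G
 ·  0  0  0  0  0  0  0  0  0  0
 A  0  0  1  1  1  1  1  1  1  1
 C  0  0  1  2  2  2  2  2  2  2
 G  0  0  1  2  2  2  2  2  2  3
 C  0  0  1  2  2  2  2  2  3  3
 T  0  1  1  2  3  3  3  3  3  3
 T  0  1  1  2  3  4  4  4  4  4
 C  0  1  1  2  3  4  4  4  5  5
 G  0  1  1  2  3  4  4  4  5  6
dp[8][9] = 6. One LCS (by backtracking along matches): ACTTCG.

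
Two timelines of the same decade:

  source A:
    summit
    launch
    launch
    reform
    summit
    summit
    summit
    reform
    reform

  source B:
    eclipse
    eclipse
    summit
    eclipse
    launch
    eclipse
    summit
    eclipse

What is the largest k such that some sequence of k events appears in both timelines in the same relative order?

Taking summit at source A[1]=source B[3], then launch at source A[2]=source B[5], then summit at source A[5]=source B[7] gives a common subsequence of length 3. Since dp[9][8] = 3, nothing longer is possible.

3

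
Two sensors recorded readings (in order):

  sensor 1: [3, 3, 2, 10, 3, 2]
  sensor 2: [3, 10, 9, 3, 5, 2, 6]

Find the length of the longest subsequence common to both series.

4

One common subsequence of length 4: 3 (sensor 1 #2, sensor 2 #1); then 10 (sensor 1 #4, sensor 2 #2); then 3 (sensor 1 #5, sensor 2 #4); then 2 (sensor 1 #6, sensor 2 #6). The LCS DP gives dp[6][7] = 4, so this is optimal.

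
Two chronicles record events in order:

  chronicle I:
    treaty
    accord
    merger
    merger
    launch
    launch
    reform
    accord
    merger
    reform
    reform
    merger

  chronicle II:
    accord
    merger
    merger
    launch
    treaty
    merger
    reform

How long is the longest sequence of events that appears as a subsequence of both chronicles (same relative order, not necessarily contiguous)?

One common subsequence of length 6: accord (chronicle I #2, chronicle II #1); then merger (chronicle I #3, chronicle II #2); then merger (chronicle I #4, chronicle II #3); then launch (chronicle I #5, chronicle II #4); then merger (chronicle I #9, chronicle II #6); then reform (chronicle I #11, chronicle II #7). The LCS DP gives dp[12][7] = 6, so this is optimal.

6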